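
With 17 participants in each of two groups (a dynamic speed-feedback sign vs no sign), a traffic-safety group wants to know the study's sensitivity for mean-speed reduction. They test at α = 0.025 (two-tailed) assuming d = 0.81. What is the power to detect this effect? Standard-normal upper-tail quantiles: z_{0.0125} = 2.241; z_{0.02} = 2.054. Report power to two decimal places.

For two equal groups, power = Φ(d·√(n/2) − z_{α/2}).
d·√(n/2) = 0.81 × √(17/2) = 0.81 × 2.915 = 2.362.
z_β = 2.362 − 2.241 = 0.121.
Power = Φ(0.121) = 0.548.

power ≈ 0.55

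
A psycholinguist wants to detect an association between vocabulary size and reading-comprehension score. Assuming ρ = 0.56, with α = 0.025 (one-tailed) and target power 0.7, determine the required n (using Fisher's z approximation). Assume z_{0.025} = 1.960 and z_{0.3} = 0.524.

n = 19

Fisher's z: C = ½·ln((1+r)/(1−r)) = ½·ln(3.5455) = 0.6328.
n = ((z_{α} + z_β)/C)² + 3.
(1.960 + 0.524) / 0.6328 = 2.484 / 0.6328 = 3.925.
n = 3.925² + 3 = 15.41 + 3 = 18.4.
Round up.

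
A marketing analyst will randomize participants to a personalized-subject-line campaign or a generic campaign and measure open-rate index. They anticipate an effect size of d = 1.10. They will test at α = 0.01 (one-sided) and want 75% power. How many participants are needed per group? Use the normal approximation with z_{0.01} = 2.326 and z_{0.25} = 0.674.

n = 15 per group

For two independent groups with equal n: n = 2·((z_{α} + z_β) / d)².
z_{α} + z_β = 2.326 + 0.674 = 3.000.
n = 2 × (3.000 / 1.10)² = 2 × 2.727² = 2 × 7.44 = 14.9.
Round up to the next whole participant.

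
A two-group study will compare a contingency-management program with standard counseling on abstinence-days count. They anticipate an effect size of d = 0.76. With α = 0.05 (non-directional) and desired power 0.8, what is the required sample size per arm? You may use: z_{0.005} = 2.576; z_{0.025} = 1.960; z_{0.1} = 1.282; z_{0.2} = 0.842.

For two independent groups with equal n: n = 2·((z_{α/2} + z_β) / d)².
z_{α/2} + z_β = 1.960 + 0.842 = 2.802.
n = 2 × (2.802 / 0.76)² = 2 × 3.687² = 2 × 13.59 = 27.2.
Round up to the next whole participant.

n = 28 per group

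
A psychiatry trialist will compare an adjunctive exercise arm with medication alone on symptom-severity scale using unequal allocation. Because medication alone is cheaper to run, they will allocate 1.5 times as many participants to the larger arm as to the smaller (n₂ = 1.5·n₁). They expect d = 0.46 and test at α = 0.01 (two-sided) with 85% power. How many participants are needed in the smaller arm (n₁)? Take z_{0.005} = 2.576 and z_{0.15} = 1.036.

n₁ = 103

With allocation ratio k = n₂/n₁ = 1.5, Var(x̄₁−x̄₂) = σ²(1/n₁ + 1/(k·n₁)) = σ²·(k+1)/(k·n₁).
So n₁ = (1 + 1/k)·((z_{α/2} + z_β)/d)² = 1.667 × (3.612/0.46)².
n₁ = 1.667 × 61.66 = 102.8.
Round up: n₁ = 103, giving n₂ = ⌈1.5 × 103⌉ = ⌈154.5⌉ = 155.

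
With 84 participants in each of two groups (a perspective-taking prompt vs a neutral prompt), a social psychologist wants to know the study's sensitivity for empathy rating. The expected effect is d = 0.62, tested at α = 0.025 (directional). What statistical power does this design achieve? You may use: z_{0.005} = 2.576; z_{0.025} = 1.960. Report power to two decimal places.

For two equal groups, power = Φ(d·√(n/2) − z_{α}).
d·√(n/2) = 0.62 × √(84/2) = 0.62 × 6.481 = 4.018.
z_β = 4.018 − 1.960 = 2.058.
Power = Φ(2.058) = 0.980.

power ≈ 0.98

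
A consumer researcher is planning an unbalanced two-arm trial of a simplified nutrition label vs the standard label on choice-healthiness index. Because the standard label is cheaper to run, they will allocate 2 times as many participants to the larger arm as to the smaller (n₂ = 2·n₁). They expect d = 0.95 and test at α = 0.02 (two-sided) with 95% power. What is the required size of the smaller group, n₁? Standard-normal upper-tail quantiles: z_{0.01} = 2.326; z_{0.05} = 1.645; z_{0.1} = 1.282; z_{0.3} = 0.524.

With allocation ratio k = n₂/n₁ = 2, Var(x̄₁−x̄₂) = σ²(1/n₁ + 1/(k·n₁)) = σ²·(k+1)/(k·n₁).
So n₁ = (1 + 1/k)·((z_{α/2} + z_β)/d)² = 1.500 × (3.971/0.95)².
n₁ = 1.500 × 17.47 = 26.2.
Round up: n₁ = 27, giving n₂ = 2 × 27 = 54.

n₁ = 27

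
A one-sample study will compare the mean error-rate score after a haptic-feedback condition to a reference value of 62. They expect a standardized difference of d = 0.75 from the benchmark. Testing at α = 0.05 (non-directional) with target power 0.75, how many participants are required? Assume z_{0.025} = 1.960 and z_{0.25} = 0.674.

n = 13

For a one-sample test: n = ((z_{α/2} + z_β) / d)².
z_{α/2} + z_β = 1.960 + 0.674 = 2.634.
n = (2.634 / 0.75)² = 3.512² = 12.33.
Round up.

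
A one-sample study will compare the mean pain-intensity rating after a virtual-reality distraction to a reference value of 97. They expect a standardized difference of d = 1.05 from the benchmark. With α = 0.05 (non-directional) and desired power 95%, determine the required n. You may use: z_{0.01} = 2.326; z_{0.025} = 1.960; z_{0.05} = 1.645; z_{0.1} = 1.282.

For a one-sample test: n = ((z_{α/2} + z_β) / d)².
z_{α/2} + z_β = 1.960 + 1.645 = 3.605.
n = (3.605 / 1.05)² = 3.433² = 11.79.
Round up.

n = 12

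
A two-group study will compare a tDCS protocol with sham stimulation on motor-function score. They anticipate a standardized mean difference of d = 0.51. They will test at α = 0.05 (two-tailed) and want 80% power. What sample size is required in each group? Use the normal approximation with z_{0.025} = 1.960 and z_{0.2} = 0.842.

n = 61 per group

For two independent groups with equal n: n = 2·((z_{α/2} + z_β) / d)².
z_{α/2} + z_β = 1.960 + 0.842 = 2.802.
n = 2 × (2.802 / 0.51)² = 2 × 5.494² = 2 × 30.19 = 60.4.
Round up to the next whole participant.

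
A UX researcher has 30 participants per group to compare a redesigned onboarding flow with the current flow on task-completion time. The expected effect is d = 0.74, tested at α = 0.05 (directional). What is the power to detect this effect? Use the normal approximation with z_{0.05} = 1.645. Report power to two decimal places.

power ≈ 0.89

For two equal groups, power = Φ(d·√(n/2) − z_{α}).
d·√(n/2) = 0.74 × √(30/2) = 0.74 × 3.873 = 2.866.
z_β = 2.866 − 1.645 = 1.221.
Power = Φ(1.221) = 0.889.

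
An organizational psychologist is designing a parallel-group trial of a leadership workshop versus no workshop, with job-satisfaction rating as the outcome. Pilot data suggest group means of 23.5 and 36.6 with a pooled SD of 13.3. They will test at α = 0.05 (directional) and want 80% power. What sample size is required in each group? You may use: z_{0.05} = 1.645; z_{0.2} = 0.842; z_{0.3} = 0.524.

Cohen's d = |M₁ − M₂| / SD_pooled = |23.5 − 36.6| / 13.3 = 13.1 / 13.3 = 0.985.
For two independent groups with equal n: n = 2·((z_{α} + z_β) / d)².
z_{α} + z_β = 1.645 + 0.842 = 2.487.
n = 2 × (2.487 / 0.985)² = 2 × 2.525² = 2 × 6.37 = 12.7.
Round up to the next whole participant.

n = 13 per group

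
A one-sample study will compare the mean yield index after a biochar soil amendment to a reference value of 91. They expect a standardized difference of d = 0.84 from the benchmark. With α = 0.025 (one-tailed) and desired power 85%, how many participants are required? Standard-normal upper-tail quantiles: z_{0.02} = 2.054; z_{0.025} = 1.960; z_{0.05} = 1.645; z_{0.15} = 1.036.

n = 13

For a one-sample test: n = ((z_{α} + z_β) / d)².
z_{α} + z_β = 1.960 + 1.036 = 2.996.
n = (2.996 / 0.84)² = 3.567² = 12.72.
Round up.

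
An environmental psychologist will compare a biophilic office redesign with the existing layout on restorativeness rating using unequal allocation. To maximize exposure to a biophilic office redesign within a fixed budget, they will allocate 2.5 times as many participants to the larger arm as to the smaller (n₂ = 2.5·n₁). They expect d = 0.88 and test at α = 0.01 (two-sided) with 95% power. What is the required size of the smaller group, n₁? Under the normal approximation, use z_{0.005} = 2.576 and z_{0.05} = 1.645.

With allocation ratio k = n₂/n₁ = 2.5, Var(x̄₁−x̄₂) = σ²(1/n₁ + 1/(k·n₁)) = σ²·(k+1)/(k·n₁).
So n₁ = (1 + 1/k)·((z_{α/2} + z_β)/d)² = 1.400 × (4.221/0.88)².
n₁ = 1.400 × 23.01 = 32.2.
Round up: n₁ = 33, giving n₂ = ⌈2.5 × 33⌉ = ⌈82.5⌉ = 83.

n₁ = 33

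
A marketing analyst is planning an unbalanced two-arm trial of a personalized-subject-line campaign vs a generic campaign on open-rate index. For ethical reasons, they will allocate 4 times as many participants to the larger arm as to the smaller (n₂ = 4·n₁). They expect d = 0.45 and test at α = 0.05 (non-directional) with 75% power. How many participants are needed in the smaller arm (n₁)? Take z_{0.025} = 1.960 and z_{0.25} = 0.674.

n₁ = 43

With allocation ratio k = n₂/n₁ = 4, Var(x̄₁−x̄₂) = σ²(1/n₁ + 1/(k·n₁)) = σ²·(k+1)/(k·n₁).
So n₁ = (1 + 1/k)·((z_{α/2} + z_β)/d)² = 1.250 × (2.634/0.45)².
n₁ = 1.250 × 34.26 = 42.8.
Round up: n₁ = 43, giving n₂ = 4 × 43 = 172.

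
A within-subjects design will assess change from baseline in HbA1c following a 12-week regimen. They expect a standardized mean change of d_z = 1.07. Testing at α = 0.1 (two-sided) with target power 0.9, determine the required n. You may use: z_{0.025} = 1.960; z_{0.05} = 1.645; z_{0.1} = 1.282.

For a paired (one-sample on differences) test: n = ((z_{α/2} + z_β) / d)².
z_{α/2} + z_β = 1.645 + 1.282 = 2.927.
n = (2.927 / 1.07)² = 2.736² = 7.48.
Round up.

n = 8 pairs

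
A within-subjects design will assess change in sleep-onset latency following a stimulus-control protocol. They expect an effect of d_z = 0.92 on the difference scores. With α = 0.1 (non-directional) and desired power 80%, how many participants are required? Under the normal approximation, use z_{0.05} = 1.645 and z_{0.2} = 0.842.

For a paired (one-sample on differences) test: n = ((z_{α/2} + z_β) / d)².
z_{α/2} + z_β = 1.645 + 0.842 = 2.487.
n = (2.487 / 0.92)² = 2.703² = 7.31.
Round up.

n = 8 pairs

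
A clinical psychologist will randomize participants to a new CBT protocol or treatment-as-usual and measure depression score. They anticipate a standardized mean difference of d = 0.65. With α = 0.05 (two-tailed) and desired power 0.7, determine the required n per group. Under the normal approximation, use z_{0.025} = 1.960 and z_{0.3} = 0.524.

For two independent groups with equal n: n = 2·((z_{α/2} + z_β) / d)².
z_{α/2} + z_β = 1.960 + 0.524 = 2.484.
n = 2 × (2.484 / 0.65)² = 2 × 3.822² = 2 × 14.60 = 29.2.
Round up to the next whole participant.

n = 30 per group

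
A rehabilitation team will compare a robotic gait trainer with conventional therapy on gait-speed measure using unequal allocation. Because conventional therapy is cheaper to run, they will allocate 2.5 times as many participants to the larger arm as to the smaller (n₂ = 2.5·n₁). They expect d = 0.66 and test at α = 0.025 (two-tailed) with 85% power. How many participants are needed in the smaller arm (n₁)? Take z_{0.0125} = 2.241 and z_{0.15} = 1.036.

With allocation ratio k = n₂/n₁ = 2.5, Var(x̄₁−x̄₂) = σ²(1/n₁ + 1/(k·n₁)) = σ²·(k+1)/(k·n₁).
So n₁ = (1 + 1/k)·((z_{α/2} + z_β)/d)² = 1.400 × (3.277/0.66)².
n₁ = 1.400 × 24.65 = 34.5.
Round up: n₁ = 35, giving n₂ = ⌈2.5 × 35⌉ = ⌈87.5⌉ = 88.

n₁ = 35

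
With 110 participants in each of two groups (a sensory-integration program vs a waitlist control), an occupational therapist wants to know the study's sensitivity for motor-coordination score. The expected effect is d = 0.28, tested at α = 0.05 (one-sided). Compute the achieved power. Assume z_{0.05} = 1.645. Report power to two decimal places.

For two equal groups, power = Φ(d·√(n/2) − z_{α}).
d·√(n/2) = 0.28 × √(110/2) = 0.28 × 7.416 = 2.077.
z_β = 2.077 − 1.645 = 0.432.
Power = Φ(0.432) = 0.667.

power ≈ 0.67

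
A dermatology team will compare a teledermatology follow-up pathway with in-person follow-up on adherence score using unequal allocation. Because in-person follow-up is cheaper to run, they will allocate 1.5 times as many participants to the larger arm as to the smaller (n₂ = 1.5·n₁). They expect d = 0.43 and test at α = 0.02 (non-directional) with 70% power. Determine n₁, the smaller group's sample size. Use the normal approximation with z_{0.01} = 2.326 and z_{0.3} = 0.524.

n₁ = 74

With allocation ratio k = n₂/n₁ = 1.5, Var(x̄₁−x̄₂) = σ²(1/n₁ + 1/(k·n₁)) = σ²·(k+1)/(k·n₁).
So n₁ = (1 + 1/k)·((z_{α/2} + z_β)/d)² = 1.667 × (2.850/0.43)².
n₁ = 1.667 × 43.93 = 73.2.
Round up: n₁ = 74, giving n₂ = 1.5 × 74 = 111.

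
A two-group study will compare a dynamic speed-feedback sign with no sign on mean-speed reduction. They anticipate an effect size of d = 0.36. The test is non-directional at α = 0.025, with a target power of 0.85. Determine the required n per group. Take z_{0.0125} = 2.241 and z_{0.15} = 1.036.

For two independent groups with equal n: n = 2·((z_{α/2} + z_β) / d)².
z_{α/2} + z_β = 2.241 + 1.036 = 3.277.
n = 2 × (3.277 / 0.36)² = 2 × 9.103² = 2 × 82.86 = 165.7.
Round up to the next whole participant.

n = 166 per group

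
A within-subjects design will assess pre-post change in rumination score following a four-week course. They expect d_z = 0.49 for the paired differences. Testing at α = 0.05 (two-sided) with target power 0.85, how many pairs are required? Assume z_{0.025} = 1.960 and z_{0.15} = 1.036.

For a paired (one-sample on differences) test: n = ((z_{α/2} + z_β) / d)².
z_{α/2} + z_β = 1.960 + 1.036 = 2.996.
n = (2.996 / 0.49)² = 6.114² = 37.38.
Round up.

n = 38 pairs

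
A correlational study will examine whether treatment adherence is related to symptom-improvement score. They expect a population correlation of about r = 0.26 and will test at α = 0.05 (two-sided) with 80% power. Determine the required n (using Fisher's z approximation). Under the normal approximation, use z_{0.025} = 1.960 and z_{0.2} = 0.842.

Fisher's z: C = ½·ln((1+r)/(1−r)) = ½·ln(1.7027) = 0.2661.
n = ((z_{α/2} + z_β)/C)² + 3.
(1.960 + 0.842) / 0.2661 = 2.802 / 0.2661 = 10.530.
n = 10.530² + 3 = 110.88 + 3 = 113.9.
Round up.

n = 114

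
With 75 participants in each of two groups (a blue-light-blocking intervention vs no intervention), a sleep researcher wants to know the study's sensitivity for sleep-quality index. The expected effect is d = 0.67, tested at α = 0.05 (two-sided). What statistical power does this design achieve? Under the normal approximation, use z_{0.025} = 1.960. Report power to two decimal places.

For two equal groups, power = Φ(d·√(n/2) − z_{α/2}).
d·√(n/2) = 0.67 × √(75/2) = 0.67 × 6.124 = 4.103.
z_β = 4.103 − 1.960 = 2.143.
Power = Φ(2.143) = 0.984.

power ≈ 0.98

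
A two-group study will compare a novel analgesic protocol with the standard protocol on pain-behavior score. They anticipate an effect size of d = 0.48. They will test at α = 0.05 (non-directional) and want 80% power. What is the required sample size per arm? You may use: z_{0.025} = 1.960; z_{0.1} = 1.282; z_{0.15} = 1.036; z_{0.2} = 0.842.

n = 69 per group

For two independent groups with equal n: n = 2·((z_{α/2} + z_β) / d)².
z_{α/2} + z_β = 1.960 + 0.842 = 2.802.
n = 2 × (2.802 / 0.48)² = 2 × 5.838² = 2 × 34.08 = 68.2.
Round up to the next whole participant.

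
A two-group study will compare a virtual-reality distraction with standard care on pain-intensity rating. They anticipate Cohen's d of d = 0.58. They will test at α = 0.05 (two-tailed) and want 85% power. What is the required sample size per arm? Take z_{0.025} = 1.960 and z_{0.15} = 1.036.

For two independent groups with equal n: n = 2·((z_{α/2} + z_β) / d)².
z_{α/2} + z_β = 1.960 + 1.036 = 2.996.
n = 2 × (2.996 / 0.58)² = 2 × 5.166² = 2 × 26.68 = 53.4.
Round up to the next whole participant.

n = 54 per group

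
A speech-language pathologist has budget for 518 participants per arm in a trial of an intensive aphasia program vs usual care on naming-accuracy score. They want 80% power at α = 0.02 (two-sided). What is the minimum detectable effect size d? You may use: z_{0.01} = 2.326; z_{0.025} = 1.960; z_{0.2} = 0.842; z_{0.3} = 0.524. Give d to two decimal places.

For two independent groups of n = 518 each: d_min = (z_{α/2} + z_β)·√(2/n).
z-sum = 2.326 + 0.842 = 3.168.
d_min = 3.168 × √(2/518) = 3.168 × 0.0621 = 0.197.

d_min ≈ 0.20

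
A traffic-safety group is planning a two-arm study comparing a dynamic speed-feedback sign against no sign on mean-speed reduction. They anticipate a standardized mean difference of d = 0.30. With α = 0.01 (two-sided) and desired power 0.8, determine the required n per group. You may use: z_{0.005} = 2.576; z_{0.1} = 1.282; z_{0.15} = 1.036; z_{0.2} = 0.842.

n = 260 per group

For two independent groups with equal n: n = 2·((z_{α/2} + z_β) / d)².
z_{α/2} + z_β = 2.576 + 0.842 = 3.418.
n = 2 × (3.418 / 0.30)² = 2 × 11.393² = 2 × 129.81 = 259.6.
Round up to the next whole participant.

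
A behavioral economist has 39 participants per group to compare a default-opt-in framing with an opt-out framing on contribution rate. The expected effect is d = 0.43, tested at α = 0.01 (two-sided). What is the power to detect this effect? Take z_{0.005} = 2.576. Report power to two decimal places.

power ≈ 0.25

For two equal groups, power = Φ(d·√(n/2) − z_{α/2}).
d·√(n/2) = 0.43 × √(39/2) = 0.43 × 4.416 = 1.899.
z_β = 1.899 − 2.576 = -0.677.
Power = Φ(-0.677) = 0.249.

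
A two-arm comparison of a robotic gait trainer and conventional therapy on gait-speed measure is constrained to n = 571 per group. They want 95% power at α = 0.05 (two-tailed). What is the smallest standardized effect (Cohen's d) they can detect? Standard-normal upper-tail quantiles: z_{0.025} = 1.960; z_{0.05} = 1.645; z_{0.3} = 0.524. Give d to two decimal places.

d_min ≈ 0.21

For two independent groups of n = 571 each: d_min = (z_{α/2} + z_β)·√(2/n).
z-sum = 1.960 + 1.645 = 3.605.
d_min = 3.605 × √(2/571) = 3.605 × 0.0592 = 0.213.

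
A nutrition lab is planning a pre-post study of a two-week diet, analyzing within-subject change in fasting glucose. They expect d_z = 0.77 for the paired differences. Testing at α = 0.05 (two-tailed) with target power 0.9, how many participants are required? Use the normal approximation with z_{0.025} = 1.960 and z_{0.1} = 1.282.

For a paired (one-sample on differences) test: n = ((z_{α/2} + z_β) / d)².
z_{α/2} + z_β = 1.960 + 1.282 = 3.242.
n = (3.242 / 0.77)² = 4.210² = 17.73.
Round up.

n = 18 pairs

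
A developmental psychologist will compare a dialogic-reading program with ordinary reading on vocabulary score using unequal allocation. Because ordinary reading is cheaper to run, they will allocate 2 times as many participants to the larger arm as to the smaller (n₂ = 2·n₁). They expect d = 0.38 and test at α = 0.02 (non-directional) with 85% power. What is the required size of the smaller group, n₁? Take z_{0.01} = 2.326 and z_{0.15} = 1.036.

n₁ = 118

With allocation ratio k = n₂/n₁ = 2, Var(x̄₁−x̄₂) = σ²(1/n₁ + 1/(k·n₁)) = σ²·(k+1)/(k·n₁).
So n₁ = (1 + 1/k)·((z_{α/2} + z_β)/d)² = 1.500 × (3.362/0.38)².
n₁ = 1.500 × 78.28 = 117.4.
Round up: n₁ = 118, giving n₂ = 2 × 118 = 236.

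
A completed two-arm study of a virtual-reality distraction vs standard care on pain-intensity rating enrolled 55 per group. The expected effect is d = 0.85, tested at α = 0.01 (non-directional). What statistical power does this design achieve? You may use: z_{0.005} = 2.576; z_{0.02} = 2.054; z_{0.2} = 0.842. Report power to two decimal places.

For two equal groups, power = Φ(d·√(n/2) − z_{α/2}).
d·√(n/2) = 0.85 × √(55/2) = 0.85 × 5.244 = 4.457.
z_β = 4.457 − 2.576 = 1.881.
Power = Φ(1.881) = 0.970.

power ≈ 0.97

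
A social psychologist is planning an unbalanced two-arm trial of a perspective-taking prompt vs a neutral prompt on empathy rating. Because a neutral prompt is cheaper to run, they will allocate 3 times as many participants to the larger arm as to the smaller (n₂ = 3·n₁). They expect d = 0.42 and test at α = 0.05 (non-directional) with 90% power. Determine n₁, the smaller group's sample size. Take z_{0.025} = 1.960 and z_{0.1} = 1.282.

With allocation ratio k = n₂/n₁ = 3, Var(x̄₁−x̄₂) = σ²(1/n₁ + 1/(k·n₁)) = σ²·(k+1)/(k·n₁).
So n₁ = (1 + 1/k)·((z_{α/2} + z_β)/d)² = 1.333 × (3.242/0.42)².
n₁ = 1.333 × 59.58 = 79.4.
Round up: n₁ = 80, giving n₂ = 3 × 80 = 240.

n₁ = 80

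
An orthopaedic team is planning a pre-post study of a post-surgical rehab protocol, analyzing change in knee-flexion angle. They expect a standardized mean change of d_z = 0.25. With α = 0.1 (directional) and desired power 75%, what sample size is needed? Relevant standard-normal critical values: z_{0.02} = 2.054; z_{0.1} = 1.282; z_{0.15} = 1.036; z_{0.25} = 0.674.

n = 62 pairs

For a paired (one-sample on differences) test: n = ((z_{α} + z_β) / d)².
z_{α} + z_β = 1.282 + 0.674 = 1.956.
n = (1.956 / 0.25)² = 7.824² = 61.21.
Round up.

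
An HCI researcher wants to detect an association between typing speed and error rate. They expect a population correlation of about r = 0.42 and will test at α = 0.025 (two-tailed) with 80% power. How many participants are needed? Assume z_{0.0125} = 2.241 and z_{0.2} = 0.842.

n = 51

Fisher's z: C = ½·ln((1+r)/(1−r)) = ½·ln(2.4483) = 0.4477.
n = ((z_{α/2} + z_β)/C)² + 3.
(2.241 + 0.842) / 0.4477 = 3.083 / 0.4477 = 6.886.
n = 6.886² + 3 = 47.42 + 3 = 50.4.
Round up.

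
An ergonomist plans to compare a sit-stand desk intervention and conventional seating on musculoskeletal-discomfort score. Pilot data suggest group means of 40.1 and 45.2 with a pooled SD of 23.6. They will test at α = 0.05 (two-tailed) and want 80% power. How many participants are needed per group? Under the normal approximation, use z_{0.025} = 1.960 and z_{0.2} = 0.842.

n = 337 per group

Cohen's d = |M₁ − M₂| / SD_pooled = |40.1 − 45.2| / 23.6 = 5.1 / 23.6 = 0.216.
For two independent groups with equal n: n = 2·((z_{α/2} + z_β) / d)².
z_{α/2} + z_β = 1.960 + 0.842 = 2.802.
n = 2 × (2.802 / 0.216)² = 2 × 12.972² = 2 × 168.28 = 336.6.
Round up to the next whole participant.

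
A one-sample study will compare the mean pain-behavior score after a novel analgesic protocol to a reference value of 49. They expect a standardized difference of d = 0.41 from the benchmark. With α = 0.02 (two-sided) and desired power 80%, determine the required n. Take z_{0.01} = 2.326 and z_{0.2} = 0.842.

n = 60

For a one-sample test: n = ((z_{α/2} + z_β) / d)².
z_{α/2} + z_β = 2.326 + 0.842 = 3.168.
n = (3.168 / 0.41)² = 7.727² = 59.70.
Round up.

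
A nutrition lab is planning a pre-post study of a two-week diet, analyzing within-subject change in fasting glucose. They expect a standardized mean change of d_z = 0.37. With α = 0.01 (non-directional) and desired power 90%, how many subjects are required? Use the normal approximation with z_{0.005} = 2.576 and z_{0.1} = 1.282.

n = 109 pairs

For a paired (one-sample on differences) test: n = ((z_{α/2} + z_β) / d)².
z_{α/2} + z_β = 2.576 + 1.282 = 3.858.
n = (3.858 / 0.37)² = 10.427² = 108.72.
Round up.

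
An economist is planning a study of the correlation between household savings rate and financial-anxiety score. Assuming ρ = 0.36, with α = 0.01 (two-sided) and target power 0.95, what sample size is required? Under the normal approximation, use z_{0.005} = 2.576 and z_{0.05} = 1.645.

Fisher's z: C = ½·ln((1+r)/(1−r)) = ½·ln(2.1250) = 0.3769.
n = ((z_{α/2} + z_β)/C)² + 3.
(2.576 + 1.645) / 0.3769 = 4.221 / 0.3769 = 11.199.
n = 11.199² + 3 = 125.42 + 3 = 128.4.
Round up.

n = 129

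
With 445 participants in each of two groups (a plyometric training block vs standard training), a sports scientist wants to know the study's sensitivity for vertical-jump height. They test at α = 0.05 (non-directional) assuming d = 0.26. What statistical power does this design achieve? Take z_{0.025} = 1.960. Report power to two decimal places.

power ≈ 0.97

For two equal groups, power = Φ(d·√(n/2) − z_{α/2}).
d·√(n/2) = 0.26 × √(445/2) = 0.26 × 14.916 = 3.878.
z_β = 3.878 − 1.960 = 1.918.
Power = Φ(1.918) = 0.972.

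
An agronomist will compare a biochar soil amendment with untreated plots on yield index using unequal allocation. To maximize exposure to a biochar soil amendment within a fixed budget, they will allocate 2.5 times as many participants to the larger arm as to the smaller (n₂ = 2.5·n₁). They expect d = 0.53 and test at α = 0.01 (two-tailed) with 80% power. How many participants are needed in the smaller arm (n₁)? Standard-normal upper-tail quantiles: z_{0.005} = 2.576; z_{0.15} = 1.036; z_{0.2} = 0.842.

With allocation ratio k = n₂/n₁ = 2.5, Var(x̄₁−x̄₂) = σ²(1/n₁ + 1/(k·n₁)) = σ²·(k+1)/(k·n₁).
So n₁ = (1 + 1/k)·((z_{α/2} + z_β)/d)² = 1.400 × (3.418/0.53)².
n₁ = 1.400 × 41.59 = 58.2.
Round up: n₁ = 59, giving n₂ = ⌈2.5 × 59⌉ = ⌈147.5⌉ = 148.

n₁ = 59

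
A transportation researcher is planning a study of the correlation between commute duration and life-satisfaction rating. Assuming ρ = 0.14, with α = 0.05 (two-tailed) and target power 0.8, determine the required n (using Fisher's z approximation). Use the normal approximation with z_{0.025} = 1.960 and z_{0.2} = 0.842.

Fisher's z: C = ½·ln((1+r)/(1−r)) = ½·ln(1.3256) = 0.1409.
n = ((z_{α/2} + z_β)/C)² + 3.
(1.960 + 0.842) / 0.1409 = 2.802 / 0.1409 = 19.886.
n = 19.886² + 3 = 395.47 + 3 = 398.5.
Round up.

n = 399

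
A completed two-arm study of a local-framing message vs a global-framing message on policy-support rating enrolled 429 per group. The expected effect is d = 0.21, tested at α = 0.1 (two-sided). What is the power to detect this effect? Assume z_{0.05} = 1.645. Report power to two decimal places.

For two equal groups, power = Φ(d·√(n/2) − z_{α/2}).
d·√(n/2) = 0.21 × √(429/2) = 0.21 × 14.646 = 3.076.
z_β = 3.076 − 1.645 = 1.431.
Power = Φ(1.431) = 0.924.

power ≈ 0.92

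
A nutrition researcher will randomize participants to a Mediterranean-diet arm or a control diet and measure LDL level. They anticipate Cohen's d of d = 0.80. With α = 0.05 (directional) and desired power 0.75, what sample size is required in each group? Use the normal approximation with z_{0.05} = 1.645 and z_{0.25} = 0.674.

For two independent groups with equal n: n = 2·((z_{α} + z_β) / d)².
z_{α} + z_β = 1.645 + 0.674 = 2.319.
n = 2 × (2.319 / 0.80)² = 2 × 2.899² = 2 × 8.40 = 16.8.
Round up to the next whole participant.

n = 17 per group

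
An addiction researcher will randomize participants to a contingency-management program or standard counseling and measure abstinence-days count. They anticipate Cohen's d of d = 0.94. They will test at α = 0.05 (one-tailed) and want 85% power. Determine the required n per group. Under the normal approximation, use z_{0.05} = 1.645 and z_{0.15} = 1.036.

For two independent groups with equal n: n = 2·((z_{α} + z_β) / d)².
z_{α} + z_β = 1.645 + 1.036 = 2.681.
n = 2 × (2.681 / 0.94)² = 2 × 2.852² = 2 × 8.13 = 16.3.
Round up to the next whole participant.

n = 17 per group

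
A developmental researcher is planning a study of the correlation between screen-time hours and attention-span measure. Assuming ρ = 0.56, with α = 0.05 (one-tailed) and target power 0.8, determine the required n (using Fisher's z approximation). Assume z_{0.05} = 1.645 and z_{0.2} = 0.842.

Fisher's z: C = ½·ln((1+r)/(1−r)) = ½·ln(3.5455) = 0.6328.
n = ((z_{α} + z_β)/C)² + 3.
(1.645 + 0.842) / 0.6328 = 2.487 / 0.6328 = 3.930.
n = 3.930² + 3 = 15.45 + 3 = 18.4.
Round up.

n = 19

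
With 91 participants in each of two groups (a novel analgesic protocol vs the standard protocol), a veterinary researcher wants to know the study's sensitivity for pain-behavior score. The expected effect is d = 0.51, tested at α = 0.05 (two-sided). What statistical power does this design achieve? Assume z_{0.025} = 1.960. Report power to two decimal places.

For two equal groups, power = Φ(d·√(n/2) − z_{α/2}).
d·√(n/2) = 0.51 × √(91/2) = 0.51 × 6.745 = 3.440.
z_β = 3.440 − 1.960 = 1.480.
Power = Φ(1.480) = 0.931.

power ≈ 0.93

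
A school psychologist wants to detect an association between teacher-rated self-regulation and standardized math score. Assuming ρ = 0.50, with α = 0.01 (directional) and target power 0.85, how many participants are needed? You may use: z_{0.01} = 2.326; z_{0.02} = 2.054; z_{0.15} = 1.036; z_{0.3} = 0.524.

n = 41

Fisher's z: C = ½·ln((1+r)/(1−r)) = ½·ln(3.0000) = 0.5493.
n = ((z_{α} + z_β)/C)² + 3.
(2.326 + 1.036) / 0.5493 = 3.362 / 0.5493 = 6.121.
n = 6.121² + 3 = 37.46 + 3 = 40.5.
Round up.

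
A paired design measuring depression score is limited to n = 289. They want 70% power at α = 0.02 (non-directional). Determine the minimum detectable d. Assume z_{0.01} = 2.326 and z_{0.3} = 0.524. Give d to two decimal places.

For a single sample (or paired design) of n = 289: d_min = (z_{α/2} + z_β)/√n.
z-sum = 2.326 + 0.524 = 2.850.
d_min = 2.850 / √289 = 2.850 / 17.000 = 0.168.

d_min ≈ 0.17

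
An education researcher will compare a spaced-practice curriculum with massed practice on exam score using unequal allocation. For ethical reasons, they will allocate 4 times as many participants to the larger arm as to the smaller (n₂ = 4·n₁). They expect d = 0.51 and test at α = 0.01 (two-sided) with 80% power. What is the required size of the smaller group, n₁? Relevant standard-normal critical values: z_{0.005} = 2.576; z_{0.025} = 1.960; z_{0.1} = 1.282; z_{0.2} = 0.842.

With allocation ratio k = n₂/n₁ = 4, Var(x̄₁−x̄₂) = σ²(1/n₁ + 1/(k·n₁)) = σ²·(k+1)/(k·n₁).
So n₁ = (1 + 1/k)·((z_{α/2} + z_β)/d)² = 1.250 × (3.418/0.51)².
n₁ = 1.250 × 44.92 = 56.1.
Round up: n₁ = 57, giving n₂ = 4 × 57 = 228.

n₁ = 57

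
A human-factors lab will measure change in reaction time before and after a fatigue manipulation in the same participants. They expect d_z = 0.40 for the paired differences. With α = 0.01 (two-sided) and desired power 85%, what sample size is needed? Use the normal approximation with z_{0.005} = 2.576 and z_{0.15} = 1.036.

n = 82 pairs

For a paired (one-sample on differences) test: n = ((z_{α/2} + z_β) / d)².
z_{α/2} + z_β = 2.576 + 1.036 = 3.612.
n = (3.612 / 0.40)² = 9.030² = 81.54.
Round up.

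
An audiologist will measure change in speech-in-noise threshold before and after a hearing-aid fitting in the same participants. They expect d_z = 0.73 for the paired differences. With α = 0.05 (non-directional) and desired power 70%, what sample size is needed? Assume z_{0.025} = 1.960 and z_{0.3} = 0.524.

n = 12 pairs

For a paired (one-sample on differences) test: n = ((z_{α/2} + z_β) / d)².
z_{α/2} + z_β = 1.960 + 0.524 = 2.484.
n = (2.484 / 0.73)² = 3.403² = 11.58.
Round up.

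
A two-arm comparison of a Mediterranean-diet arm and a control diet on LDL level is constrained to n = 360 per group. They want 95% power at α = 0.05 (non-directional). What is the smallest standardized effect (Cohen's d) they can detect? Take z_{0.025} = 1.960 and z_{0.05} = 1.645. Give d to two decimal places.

For two independent groups of n = 360 each: d_min = (z_{α/2} + z_β)·√(2/n).
z-sum = 1.960 + 1.645 = 3.605.
d_min = 3.605 × √(2/360) = 3.605 × 0.0745 = 0.269.

d_min ≈ 0.27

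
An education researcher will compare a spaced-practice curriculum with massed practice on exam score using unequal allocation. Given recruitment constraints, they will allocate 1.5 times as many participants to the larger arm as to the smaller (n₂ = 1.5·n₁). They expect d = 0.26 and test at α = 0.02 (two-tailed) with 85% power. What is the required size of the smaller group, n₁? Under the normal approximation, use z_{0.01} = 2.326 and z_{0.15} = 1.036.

n₁ = 279

With allocation ratio k = n₂/n₁ = 1.5, Var(x̄₁−x̄₂) = σ²(1/n₁ + 1/(k·n₁)) = σ²·(k+1)/(k·n₁).
So n₁ = (1 + 1/k)·((z_{α/2} + z_β)/d)² = 1.667 × (3.362/0.26)².
n₁ = 1.667 × 167.20 = 278.7.
Round up: n₁ = 279, giving n₂ = ⌈1.5 × 279⌉ = ⌈418.5⌉ = 419.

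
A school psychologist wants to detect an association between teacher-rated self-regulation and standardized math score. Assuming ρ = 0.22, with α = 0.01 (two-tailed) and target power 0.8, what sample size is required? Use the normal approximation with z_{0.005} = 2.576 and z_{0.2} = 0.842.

n = 237

Fisher's z: C = ½·ln((1+r)/(1−r)) = ½·ln(1.5641) = 0.2237.
n = ((z_{α/2} + z_β)/C)² + 3.
(2.576 + 0.842) / 0.2237 = 3.418 / 0.2237 = 15.279.
n = 15.279² + 3 = 233.46 + 3 = 236.5.
Round up.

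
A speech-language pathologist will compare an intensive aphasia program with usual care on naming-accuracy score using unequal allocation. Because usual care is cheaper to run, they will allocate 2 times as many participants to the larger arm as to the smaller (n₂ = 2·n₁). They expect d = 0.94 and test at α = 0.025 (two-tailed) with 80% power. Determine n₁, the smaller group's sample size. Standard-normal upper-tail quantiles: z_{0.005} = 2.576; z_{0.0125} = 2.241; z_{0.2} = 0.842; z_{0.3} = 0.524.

n₁ = 17

With allocation ratio k = n₂/n₁ = 2, Var(x̄₁−x̄₂) = σ²(1/n₁ + 1/(k·n₁)) = σ²·(k+1)/(k·n₁).
So n₁ = (1 + 1/k)·((z_{α/2} + z_β)/d)² = 1.500 × (3.083/0.94)².
n₁ = 1.500 × 10.76 = 16.1.
Round up: n₁ = 17, giving n₂ = 2 × 17 = 34.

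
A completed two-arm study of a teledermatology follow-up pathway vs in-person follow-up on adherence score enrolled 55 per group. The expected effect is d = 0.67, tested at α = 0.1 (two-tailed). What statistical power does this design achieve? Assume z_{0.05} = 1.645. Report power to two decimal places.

power ≈ 0.97

For two equal groups, power = Φ(d·√(n/2) − z_{α/2}).
d·√(n/2) = 0.67 × √(55/2) = 0.67 × 5.244 = 3.514.
z_β = 3.514 − 1.645 = 1.869.
Power = Φ(1.869) = 0.969.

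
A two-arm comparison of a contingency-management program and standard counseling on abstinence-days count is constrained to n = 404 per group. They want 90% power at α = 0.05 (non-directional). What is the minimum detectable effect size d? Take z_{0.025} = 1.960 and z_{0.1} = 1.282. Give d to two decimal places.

d_min ≈ 0.23

For two independent groups of n = 404 each: d_min = (z_{α/2} + z_β)·√(2/n).
z-sum = 1.960 + 1.282 = 3.242.
d_min = 3.242 × √(2/404) = 3.242 × 0.0704 = 0.228.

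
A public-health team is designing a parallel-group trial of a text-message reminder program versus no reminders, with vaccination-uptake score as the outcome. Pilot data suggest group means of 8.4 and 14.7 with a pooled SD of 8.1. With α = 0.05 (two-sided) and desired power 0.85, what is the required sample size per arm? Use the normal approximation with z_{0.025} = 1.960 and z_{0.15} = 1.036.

Cohen's d = |M₁ − M₂| / SD_pooled = |8.4 − 14.7| / 8.1 = 6.3 / 8.1 = 0.778.
For two independent groups with equal n: n = 2·((z_{α/2} + z_β) / d)².
z_{α/2} + z_β = 1.960 + 1.036 = 2.996.
n = 2 × (2.996 / 0.778)² = 2 × 3.851² = 2 × 14.83 = 29.7.
Round up to the next whole participant.

n = 30 per group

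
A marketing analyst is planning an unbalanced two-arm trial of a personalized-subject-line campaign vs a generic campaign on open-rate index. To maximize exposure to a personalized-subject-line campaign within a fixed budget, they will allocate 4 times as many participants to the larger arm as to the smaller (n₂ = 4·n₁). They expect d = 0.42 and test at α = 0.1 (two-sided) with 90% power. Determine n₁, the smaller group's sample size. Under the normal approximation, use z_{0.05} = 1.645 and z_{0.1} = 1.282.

With allocation ratio k = n₂/n₁ = 4, Var(x̄₁−x̄₂) = σ²(1/n₁ + 1/(k·n₁)) = σ²·(k+1)/(k·n₁).
So n₁ = (1 + 1/k)·((z_{α/2} + z_β)/d)² = 1.250 × (2.927/0.42)².
n₁ = 1.250 × 48.57 = 60.7.
Round up: n₁ = 61, giving n₂ = 4 × 61 = 244.

n₁ = 61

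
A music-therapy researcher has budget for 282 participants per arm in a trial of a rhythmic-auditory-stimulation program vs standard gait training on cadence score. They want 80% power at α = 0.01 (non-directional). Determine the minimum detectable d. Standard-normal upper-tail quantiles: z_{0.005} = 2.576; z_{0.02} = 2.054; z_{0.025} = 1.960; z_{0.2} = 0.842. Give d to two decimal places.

For two independent groups of n = 282 each: d_min = (z_{α/2} + z_β)·√(2/n).
z-sum = 2.576 + 0.842 = 3.418.
d_min = 3.418 × √(2/282) = 3.418 × 0.0842 = 0.288.

d_min ≈ 0.29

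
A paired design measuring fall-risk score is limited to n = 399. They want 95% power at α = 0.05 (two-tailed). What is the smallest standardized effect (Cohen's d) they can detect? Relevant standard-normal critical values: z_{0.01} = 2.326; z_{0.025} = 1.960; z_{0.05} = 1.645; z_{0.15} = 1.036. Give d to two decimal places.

d_min ≈ 0.18

For a single sample (or paired design) of n = 399: d_min = (z_{α/2} + z_β)/√n.
z-sum = 1.960 + 1.645 = 3.605.
d_min = 3.605 / √399 = 3.605 / 19.975 = 0.180.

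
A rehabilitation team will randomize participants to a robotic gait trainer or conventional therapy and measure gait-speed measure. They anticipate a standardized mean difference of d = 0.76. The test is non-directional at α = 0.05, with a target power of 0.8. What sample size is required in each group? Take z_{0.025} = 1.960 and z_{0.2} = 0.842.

n = 28 per group

For two independent groups with equal n: n = 2·((z_{α/2} + z_β) / d)².
z_{α/2} + z_β = 1.960 + 0.842 = 2.802.
n = 2 × (2.802 / 0.76)² = 2 × 3.687² = 2 × 13.59 = 27.2.
Round up to the next whole participant.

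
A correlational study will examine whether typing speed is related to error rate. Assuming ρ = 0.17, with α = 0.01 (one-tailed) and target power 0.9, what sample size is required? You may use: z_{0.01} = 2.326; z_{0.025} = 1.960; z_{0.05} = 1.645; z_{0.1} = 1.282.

Fisher's z: C = ½·ln((1+r)/(1−r)) = ½·ln(1.4096) = 0.1717.
n = ((z_{α} + z_β)/C)² + 3.
(2.326 + 1.282) / 0.1717 = 3.608 / 0.1717 = 21.013.
n = 21.013² + 3 = 441.56 + 3 = 444.6.
Round up.

n = 445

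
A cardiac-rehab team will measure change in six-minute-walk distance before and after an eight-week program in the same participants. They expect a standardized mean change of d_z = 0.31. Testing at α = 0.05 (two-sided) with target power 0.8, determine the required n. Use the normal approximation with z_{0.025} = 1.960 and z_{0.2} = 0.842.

n = 82 pairs

For a paired (one-sample on differences) test: n = ((z_{α/2} + z_β) / d)².
z_{α/2} + z_β = 1.960 + 0.842 = 2.802.
n = (2.802 / 0.31)² = 9.039² = 81.70.
Round up.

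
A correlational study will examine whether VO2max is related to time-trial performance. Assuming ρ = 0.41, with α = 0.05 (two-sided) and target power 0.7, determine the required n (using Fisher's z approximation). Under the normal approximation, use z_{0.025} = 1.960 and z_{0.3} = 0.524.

n = 36

Fisher's z: C = ½·ln((1+r)/(1−r)) = ½·ln(2.3898) = 0.4356.
n = ((z_{α/2} + z_β)/C)² + 3.
(1.960 + 0.524) / 0.4356 = 2.484 / 0.4356 = 5.702.
n = 5.702² + 3 = 32.52 + 3 = 35.5.
Round up.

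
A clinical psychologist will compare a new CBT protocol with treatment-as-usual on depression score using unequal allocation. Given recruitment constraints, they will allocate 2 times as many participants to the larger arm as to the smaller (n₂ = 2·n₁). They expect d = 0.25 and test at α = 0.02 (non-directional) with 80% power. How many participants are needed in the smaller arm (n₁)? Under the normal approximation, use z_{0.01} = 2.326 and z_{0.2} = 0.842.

With allocation ratio k = n₂/n₁ = 2, Var(x̄₁−x̄₂) = σ²(1/n₁ + 1/(k·n₁)) = σ²·(k+1)/(k·n₁).
So n₁ = (1 + 1/k)·((z_{α/2} + z_β)/d)² = 1.500 × (3.168/0.25)².
n₁ = 1.500 × 160.58 = 240.9.
Round up: n₁ = 241, giving n₂ = 2 × 241 = 482.

n₁ = 241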